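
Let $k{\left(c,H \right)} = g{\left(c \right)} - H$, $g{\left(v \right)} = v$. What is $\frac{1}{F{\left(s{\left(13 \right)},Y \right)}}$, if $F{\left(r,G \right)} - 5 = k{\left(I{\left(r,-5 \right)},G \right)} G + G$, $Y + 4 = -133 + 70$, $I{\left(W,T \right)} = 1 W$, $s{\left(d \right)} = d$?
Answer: $- \frac{1}{5422} \approx -0.00018443$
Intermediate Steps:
$I{\left(W,T \right)} = W$
$k{\left(c,H \right)} = c - H$
$Y = -67$ ($Y = -4 + \left(-133 + 70\right) = -4 - 63 = -67$)
$F{\left(r,G \right)} = 5 + G + G \left(r - G\right)$ ($F{\left(r,G \right)} = 5 + \left(\left(r - G\right) G + G\right) = 5 + \left(G \left(r - G\right) + G\right) = 5 + \left(G + G \left(r - G\right)\right) = 5 + G + G \left(r - G\right)$)
$\frac{1}{F{\left(s{\left(13 \right)},Y \right)}} = \frac{1}{5 - 67 - - 67 \left(-67 - 13\right)} = \frac{1}{5 - 67 - \left(-67\right) \left(-80\right)} = \frac{1}{5 - 67 - 5360} = \frac{1}{-5422} = - \frac{1}{5422}$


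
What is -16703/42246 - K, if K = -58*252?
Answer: 617450833/42246 ≈ 14616.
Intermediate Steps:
K = -14616
-16703/42246 - K = -16703/42246 - 1*(-14616) = -16703*1/42246 + 14616 = -16703/42246 + 14616 = 617450833/42246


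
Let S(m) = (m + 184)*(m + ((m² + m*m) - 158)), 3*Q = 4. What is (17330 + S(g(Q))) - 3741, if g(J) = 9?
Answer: 16098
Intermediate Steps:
Q = 4/3 (Q = (⅓)*4 = 4/3 ≈ 1.3333)
S(m) = (184 + m)*(-158 + m + 2*m²) (S(m) = (184 + m)*(m + ((m² + m²) - 158)) = (184 + m)*(m + (2*m² - 158)) = (184 + m)*(m + (-158 + 2*m²)) = (184 + m)*(-158 + m + 2*m²))
(17330 + S(g(Q))) - 3741 = (17330 + (-29072 + 2*9³ + 26*9 + 369*9²)) - 3741 = (17330 + (-29072 + 2*729 + 234 + 369*81)) - 3741 = (17330 + (-29072 + 1458 + 234 + 29889)) - 3741 = (17330 + 2509) - 3741 = 19839 - 3741 = 16098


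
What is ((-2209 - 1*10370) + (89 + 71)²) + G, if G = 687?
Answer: 13708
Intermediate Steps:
((-2209 - 1*10370) + (89 + 71)²) + G = ((-2209 - 1*10370) + (89 + 71)²) + 687 = ((-2209 - 10370) + 160²) + 687 = (-12579 + 25600) + 687 = 13021 + 687 = 13708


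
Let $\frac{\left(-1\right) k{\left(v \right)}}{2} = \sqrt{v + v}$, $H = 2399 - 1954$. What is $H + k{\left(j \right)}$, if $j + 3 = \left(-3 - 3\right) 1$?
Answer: $445 - 6 i \sqrt{2} \approx 445.0 - 8.4853 i$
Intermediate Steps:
$H = 445$
$j = -9$ ($j = -3 + \left(-3 - 3\right) 1 = -3 - 6 = -9$)
$k{\left(v \right)} = - 2 \sqrt{2} \sqrt{v}$ ($k{\left(v \right)} = - 2 \sqrt{v + v} = - 2 \sqrt{2 v} = - 2 \sqrt{2} \sqrt{v}$)
$H + k{\left(j \right)} = 445 - 2 \sqrt{2} \sqrt{-9} = 445 - 2 \sqrt{2} \cdot 3 i = 445 - 6 i \sqrt{2}$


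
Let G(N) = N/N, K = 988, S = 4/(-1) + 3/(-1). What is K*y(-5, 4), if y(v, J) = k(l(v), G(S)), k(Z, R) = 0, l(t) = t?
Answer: 0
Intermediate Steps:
S = -7 (S = 4*(-1) + 3*(-1) = -4 - 3 = -7)
G(N) = 1
y(v, J) = 0
K*y(-5, 4) = 988*0 = 0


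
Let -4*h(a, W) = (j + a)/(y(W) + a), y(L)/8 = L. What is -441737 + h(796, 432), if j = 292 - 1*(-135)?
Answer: -7513064119/17008 ≈ -4.4174e+5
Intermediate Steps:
j = 427 (j = 292 + 135 = 427)
y(L) = 8*L
h(a, W) = -(427 + a)/(4*(a + 8*W)) (h(a, W) = -(427 + a)/(4*(8*W + a)) = -(427 + a)/(4*(a + 8*W)))
-441737 + h(796, 432) = -441737 + (-427 - 1*796)/(4*(796 + 8*432)) = -441737 + (-427 - 796)/(4*(796 + 3456)) = -441737 + (1/4)*(-1223)/4252 = -441737 + (1/4)*(1/4252)*(-1223) = -441737 - 1223/17008 = -7513064119/17008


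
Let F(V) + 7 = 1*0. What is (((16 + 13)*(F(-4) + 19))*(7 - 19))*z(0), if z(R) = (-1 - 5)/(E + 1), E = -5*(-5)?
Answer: 12528/13 ≈ 963.69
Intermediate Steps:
F(V) = -7 (F(V) = -7 + 1*0 = -7 + 0 = -7)
E = 25
z(R) = -3/13 (z(R) = (-1 - 5)/(25 + 1) = -6/26 = -6*1/26 = -3/13)
(((16 + 13)*(F(-4) + 19))*(7 - 19))*z(0) = (((16 + 13)*(-7 + 19))*(7 - 19))*(-3/13) = ((29*12)*(-12))*(-3/13) = (348*(-12))*(-3/13) = -4176*(-3/13) = 12528/13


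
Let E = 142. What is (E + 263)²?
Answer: 164025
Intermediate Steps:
(E + 263)² = (142 + 263)² = 405² = 164025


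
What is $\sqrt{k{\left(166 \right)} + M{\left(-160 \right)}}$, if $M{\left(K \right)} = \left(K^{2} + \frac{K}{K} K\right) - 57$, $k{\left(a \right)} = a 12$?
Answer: $5 \sqrt{1095} \approx 165.45$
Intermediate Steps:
$k{\left(a \right)} = 12 a$
$M{\left(K \right)} = -57 + K + K^{2}$ ($M{\left(K \right)} = \left(K^{2} + 1 K\right) - 57 = \left(K^{2} + K\right) - 57 = \left(K + K^{2}\right) - 57 = -57 + K + K^{2}$)
$\sqrt{k{\left(166 \right)} + M{\left(-160 \right)}} = \sqrt{12 \cdot 166 - \left(217 - 25600\right)} = \sqrt{1992 - -25383} = \sqrt{1992 + 25383} = \sqrt{27375} = 5 \sqrt{1095}$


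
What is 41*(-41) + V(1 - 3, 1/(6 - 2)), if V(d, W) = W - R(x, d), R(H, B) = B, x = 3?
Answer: -6715/4 ≈ -1678.8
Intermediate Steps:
V(d, W) = W - d
41*(-41) + V(1 - 3, 1/(6 - 2)) = 41*(-41) + (1/(6 - 2) - (1 - 3)) = -1681 + (1/4 - 1*(-2)) = -1681 + (¼ + 2) = -1681 + 9/4 = -6715/4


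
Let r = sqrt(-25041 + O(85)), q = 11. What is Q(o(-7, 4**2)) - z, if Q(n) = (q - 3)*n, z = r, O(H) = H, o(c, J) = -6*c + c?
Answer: 280 - 2*I*sqrt(6239) ≈ 280.0 - 157.97*I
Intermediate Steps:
o(c, J) = -5*c
r = 2*I*sqrt(6239) (r = sqrt(-25041 + 85) = sqrt(-24956) = 2*I*sqrt(6239) ≈ 157.97*I)
z = 2*I*sqrt(6239) ≈ 157.97*I
Q(n) = 8*n (Q(n) = (11 - 3)*n = 8*n)
Q(o(-7, 4**2)) - z = 8*(-5*(-7)) - 2*I*sqrt(6239) = 8*35 - 2*I*sqrt(6239) = 280 - 2*I*sqrt(6239)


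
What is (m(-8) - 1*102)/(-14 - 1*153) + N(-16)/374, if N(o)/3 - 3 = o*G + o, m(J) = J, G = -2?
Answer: 50659/62458 ≈ 0.81109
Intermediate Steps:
N(o) = 9 - 3*o (N(o) = 9 + 3*(o*(-2) + o) = 9 + 3*(-2*o + o) = 9 + 3*(-o) = 9 - 3*o)
(m(-8) - 1*102)/(-14 - 1*153) + N(-16)/374 = (-8 - 1*102)/(-14 - 1*153) + (9 - 3*(-16))/374 = (-8 - 102)/(-14 - 153) + (9 + 48)*(1/374) = -110/(-167) + 57*(1/374) = -110*(-1/167) + 57/374 = 110/167 + 57/374 = 50659/62458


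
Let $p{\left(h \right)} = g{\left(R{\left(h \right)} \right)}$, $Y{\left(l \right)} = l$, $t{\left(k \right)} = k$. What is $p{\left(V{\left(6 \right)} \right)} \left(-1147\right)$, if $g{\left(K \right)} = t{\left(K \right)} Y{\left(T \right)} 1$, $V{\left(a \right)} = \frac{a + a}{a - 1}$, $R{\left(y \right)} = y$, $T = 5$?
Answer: $-13764$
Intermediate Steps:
$V{\left(a \right)} = \frac{2 a}{-1 + a}$
$g{\left(K \right)} = 5 K$ ($g{\left(K \right)} = K 5 \cdot 1 = 5 K 1 = 5 K$)
$p{\left(h \right)} = 5 h$
$p{\left(V{\left(6 \right)} \right)} \left(-1147\right) = 5 \cdot 2 \cdot 6 \frac{1}{-1 + 6} \left(-1147\right) = 5 \cdot 2 \cdot 6 \cdot \frac{1}{5} \left(-1147\right) = 5 \cdot \frac{12}{5} \left(-1147\right) = 12 \left(-1147\right) = -13764$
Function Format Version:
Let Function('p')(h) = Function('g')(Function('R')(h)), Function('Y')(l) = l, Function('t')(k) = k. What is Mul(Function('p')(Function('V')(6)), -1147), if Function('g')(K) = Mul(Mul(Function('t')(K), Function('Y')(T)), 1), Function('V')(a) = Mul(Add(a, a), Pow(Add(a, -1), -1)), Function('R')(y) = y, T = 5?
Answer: -13764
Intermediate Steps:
Function('V')(a) = Mul(2, a, Pow(Add(-1, a), -1)) (Function('V')(a) = Mul(Mul(2, a), Pow(Add(-1, a), -1)) = Mul(2, a, Pow(Add(-1, a), -1)))
Function('g')(K) = Mul(5, K) (Function('g')(K) = Mul(Mul(K, 5), 1) = Mul(Mul(5, K), 1) = Mul(5, K))
Function('p')(h) = Mul(5, h)
Mul(Function('p')(Function('V')(6)), -1147) = Mul(Mul(5, Mul(2, 6, Pow(Add(-1, 6), -1))), -1147) = Mul(Mul(5, Mul(2, 6, Pow(5, -1))), -1147) = Mul(Mul(5, Mul(2, 6, Rational(1, 5))), -1147) = Mul(Mul(5, Rational(12, 5)), -1147) = Mul(12, -1147) = -13764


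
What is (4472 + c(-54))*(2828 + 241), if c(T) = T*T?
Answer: 22673772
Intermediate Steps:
c(T) = T**2
(4472 + c(-54))*(2828 + 241) = (4472 + (-54)**2)*(2828 + 241) = (4472 + 2916)*3069 = 7388*3069 = 22673772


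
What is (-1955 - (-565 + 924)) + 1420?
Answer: -894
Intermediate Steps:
(-1955 - (-565 + 924)) + 1420 = (-1955 - 1*359) + 1420 = (-1955 - 359) + 1420 = -2314 + 1420 = -894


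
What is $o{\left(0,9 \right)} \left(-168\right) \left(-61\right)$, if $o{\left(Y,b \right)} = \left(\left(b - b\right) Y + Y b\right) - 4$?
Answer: $-40992$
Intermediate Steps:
$o{\left(Y,b \right)} = -4 + Y b$ ($o{\left(Y,b \right)} = \left(0 Y + Y b\right) - 4 = \left(0 + Y b\right) - 4 = Y b - 4 = -4 + Y b$)
$o{\left(0,9 \right)} \left(-168\right) \left(-61\right) = \left(-4 + 0 \cdot 9\right) \left(-168\right) \left(-61\right) = \left(-4 + 0\right) \left(-168\right) \left(-61\right) = \left(-4\right) \left(-168\right) \left(-61\right) = 672 \left(-61\right) = -40992$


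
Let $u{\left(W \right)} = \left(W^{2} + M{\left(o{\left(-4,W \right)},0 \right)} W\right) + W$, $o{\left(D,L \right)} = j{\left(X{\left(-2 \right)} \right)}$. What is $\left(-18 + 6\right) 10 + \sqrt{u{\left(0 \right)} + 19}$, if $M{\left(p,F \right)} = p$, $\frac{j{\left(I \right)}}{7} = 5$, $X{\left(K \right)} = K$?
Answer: $-120 + \sqrt{19} \approx -115.64$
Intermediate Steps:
$j{\left(I \right)} = 35$ ($j{\left(I \right)} = 7 \cdot 5 = 35$)
$o{\left(D,L \right)} = 35$
$u{\left(W \right)} = W^{2} + 36 W$ ($u{\left(W \right)} = \left(W^{2} + 35 W\right) + W = W^{2} + 36 W$)
$\left(-18 + 6\right) 10 + \sqrt{u{\left(0 \right)} + 19} = \left(-18 + 6\right) 10 + \sqrt{0 \left(36 + 0\right) + 19} = \left(-12\right) 10 + \sqrt{0 \cdot 36 + 19} = -120 + \sqrt{0 + 19} = -120 + \sqrt{19}$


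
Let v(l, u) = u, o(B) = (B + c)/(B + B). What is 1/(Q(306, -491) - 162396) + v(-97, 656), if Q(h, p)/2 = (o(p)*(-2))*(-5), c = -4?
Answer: 52303854325/79731486 ≈ 656.00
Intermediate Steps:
o(B) = (-4 + B)/(2*B) (o(B) = (B - 4)/(B + B) = (-4 + B)/((2*B)) = (-4 + B)*(1/(2*B)) = (-4 + B)/(2*B))
Q(h, p) = 10*(-4 + p)/p (Q(h, p) = 2*((((-4 + p)/(2*p))*(-2))*(-5)) = 2*(-(-4 + p)/p*(-5)) = 2*(5*(-4 + p)/p) = 10*(-4 + p)/p)
1/(Q(306, -491) - 162396) + v(-97, 656) = 1/((10 - 40/(-491)) - 162396) + 656 = 1/((10 - 40*(-1/491)) - 162396) + 656 = 1/((10 + 40/491) - 162396) + 656 = 1/(4950/491 - 162396) + 656 = 1/(-79731486/491) + 656 = -491/79731486 + 656 = 52303854325/79731486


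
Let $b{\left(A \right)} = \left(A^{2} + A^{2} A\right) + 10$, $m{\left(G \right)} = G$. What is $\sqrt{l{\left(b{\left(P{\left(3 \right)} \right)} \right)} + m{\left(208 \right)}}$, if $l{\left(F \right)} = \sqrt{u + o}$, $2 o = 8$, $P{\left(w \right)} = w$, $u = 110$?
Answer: $\sqrt{208 + \sqrt{114}} \approx 14.788$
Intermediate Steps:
$o = 4$ ($o = \frac{1}{2} \cdot 8 = 4$)
$b{\left(A \right)} = 10 + A^{2} + A^{3}$ ($b{\left(A \right)} = \left(A^{2} + A^{3}\right) + 10 = 10 + A^{2} + A^{3}$)
$l{\left(F \right)} = \sqrt{114}$ ($l{\left(F \right)} = \sqrt{110 + 4} = \sqrt{114}$)
$\sqrt{l{\left(b{\left(P{\left(3 \right)} \right)} \right)} + m{\left(208 \right)}} = \sqrt{\sqrt{114} + 208} = \sqrt{208 + \sqrt{114}}$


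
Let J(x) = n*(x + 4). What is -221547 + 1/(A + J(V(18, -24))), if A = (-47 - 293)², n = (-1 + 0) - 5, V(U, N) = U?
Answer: -25581588995/115468 ≈ -2.2155e+5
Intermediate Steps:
n = -6 (n = -1 - 5 = -6)
A = 115600 (A = (-340)² = 115600)
J(x) = -24 - 6*x (J(x) = -6*(x + 4) = -6*(4 + x) = -24 - 6*x)
-221547 + 1/(A + J(V(18, -24))) = -221547 + 1/(115600 + (-24 - 6*18)) = -221547 + 1/(115600 + (-24 - 108)) = -221547 + 1/(115600 - 132) = -221547 + 1/115468 = -25581588995/115468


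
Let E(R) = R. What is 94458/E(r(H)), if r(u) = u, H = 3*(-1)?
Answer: -31486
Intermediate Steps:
H = -3
94458/E(r(H)) = 94458/(-3) = 94458*(-1/3) = -31486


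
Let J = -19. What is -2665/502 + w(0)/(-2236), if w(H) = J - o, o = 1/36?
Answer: -107088985/20204496 ≈ -5.3003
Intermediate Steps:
o = 1/36 ≈ 0.027778
w(H) = -685/36 (w(H) = -19 - 1*1/36 = -19 - 1/36 = -685/36)
-2665/502 + w(0)/(-2236) = -2665/502 - 685/36/(-2236) = -2665*1/502 - 685/36*(-1/2236) = -2665/502 + 685/80496 = -107088985/20204496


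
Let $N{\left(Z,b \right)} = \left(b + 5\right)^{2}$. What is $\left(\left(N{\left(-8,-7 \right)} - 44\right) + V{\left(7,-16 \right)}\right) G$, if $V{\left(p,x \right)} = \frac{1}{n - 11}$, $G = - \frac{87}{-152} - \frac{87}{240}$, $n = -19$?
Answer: $- \frac{383119}{45600} \approx -8.4017$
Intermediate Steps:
$N{\left(Z,b \right)} = \left(5 + b\right)^{2}$
$G = \frac{319}{1520}$ ($G = \left(-87\right) \left(- \frac{1}{152}\right) - \frac{29}{80} = \frac{87}{152} - \frac{29}{80} = \frac{319}{1520} \approx 0.20987$)
$V{\left(p,x \right)} = - \frac{1}{30}$ ($V{\left(p,x \right)} = \frac{1}{-19 - 11} = \frac{1}{-30} = - \frac{1}{30}$)
$\left(\left(N{\left(-8,-7 \right)} - 44\right) + V{\left(7,-16 \right)}\right) G = \left(\left(\left(5 - 7\right)^{2} - 44\right) - \frac{1}{30}\right) \frac{319}{1520} = \left(\left(\left(-2\right)^{2} - 44\right) - \frac{1}{30}\right) \frac{319}{1520} = \left(\left(4 - 44\right) - \frac{1}{30}\right) \frac{319}{1520} = \left(-40 - \frac{1}{30}\right) \frac{319}{1520} = \left(- \frac{1201}{30}\right) \frac{319}{1520} = - \frac{383119}{45600}$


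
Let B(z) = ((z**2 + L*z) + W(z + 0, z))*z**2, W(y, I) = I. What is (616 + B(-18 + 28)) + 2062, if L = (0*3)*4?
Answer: 13678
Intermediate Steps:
L = 0 (L = 0*4 = 0)
B(z) = z**2*(z + z**2) (B(z) = ((z**2 + 0*z) + z)*z**2 = ((z**2 + 0) + z)*z**2 = (z**2 + z)*z**2 = (z + z**2)*z**2 = z**2*(z + z**2))
(616 + B(-18 + 28)) + 2062 = (616 + (-18 + 28)**3*(1 + (-18 + 28))) + 2062 = (616 + 10**3*(1 + 10)) + 2062 = (616 + 1000*11) + 2062 = (616 + 11000) + 2062 = 11616 + 2062 = 13678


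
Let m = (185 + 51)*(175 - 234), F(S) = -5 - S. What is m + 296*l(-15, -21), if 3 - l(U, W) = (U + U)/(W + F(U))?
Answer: -152276/11 ≈ -13843.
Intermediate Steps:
m = -13924 (m = 236*(-59) = -13924)
l(U, W) = 3 - 2*U/(-5 + W - U) (l(U, W) = 3 - (U + U)/(W + (-5 - U)) = 3 - 2*U/(-5 + W - U))
m + 296*l(-15, -21) = -13924 + 296*((15 - 3*(-21) + 5*(-15))/(5 - 15 - 1*(-21))) = -13924 + 296*((15 + 63 - 75)/(5 - 15 + 21)) = -13924 + 296*(3/11) = -13924 + 888/11 = -152276/11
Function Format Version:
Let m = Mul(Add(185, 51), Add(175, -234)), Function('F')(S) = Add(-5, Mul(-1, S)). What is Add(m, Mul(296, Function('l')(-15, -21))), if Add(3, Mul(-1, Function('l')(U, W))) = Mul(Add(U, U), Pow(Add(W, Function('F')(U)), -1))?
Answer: Rational(-152276, 11) ≈ -13843.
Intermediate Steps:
m = -13924 (m = Mul(236, -59) = -13924)
Function('l')(U, W) = Add(3, Mul(-2, U, Pow(Add(-5, W, Mul(-1, U)), -1))) (Function('l')(U, W) = Add(3, Mul(-1, Mul(Add(U, U), Pow(Add(W, Add(-5, Mul(-1, U))), -1)))) = Add(3, Mul(-1, Mul(Mul(2, U), Pow(Add(-5, W, Mul(-1, U)), -1)))) = Add(3, Mul(-1, Mul(2, U, Pow(Add(-5, W, Mul(-1, U)), -1)))) = Add(3, Mul(-2, U, Pow(Add(-5, W, Mul(-1, U)), -1))))
Add(m, Mul(296, Function('l')(-15, -21))) = Add(-13924, Mul(296, Mul(Pow(Add(5, -15, Mul(-1, -21)), -1), Add(15, Mul(-3, -21), Mul(5, -15))))) = Add(-13924, Mul(296, Mul(Pow(Add(5, -15, 21), -1), Add(15, 63, -75)))) = Add(-13924, Mul(296, Mul(Pow(11, -1), 3))) = Add(-13924, Mul(296, Mul(Rational(1, 11), 3))) = Add(-13924, Mul(296, Rational(3, 11))) = Add(-13924, Rational(888, 11)) = Rational(-152276, 11)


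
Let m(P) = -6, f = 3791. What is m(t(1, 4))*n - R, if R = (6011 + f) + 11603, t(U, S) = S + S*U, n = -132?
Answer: -20613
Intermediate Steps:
R = 21405 (R = (6011 + 3791) + 11603 = 9802 + 11603 = 21405)
m(t(1, 4))*n - R = -6*(-132) - 1*21405 = 792 - 21405 = -20613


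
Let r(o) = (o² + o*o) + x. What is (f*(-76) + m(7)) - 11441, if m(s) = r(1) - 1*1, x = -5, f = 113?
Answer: -20033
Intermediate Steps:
r(o) = -5 + 2*o² (r(o) = (o² + o*o) - 5 = (o² + o²) - 5 = 2*o² - 5 = -5 + 2*o²)
m(s) = -4 (m(s) = (-5 + 2*1²) - 1*1 = (-5 + 2*1) - 1 = (-5 + 2) - 1 = -3 - 1 = -4)
(f*(-76) + m(7)) - 11441 = (113*(-76) - 4) - 11441 = (-8588 - 4) - 11441 = -8592 - 11441 = -20033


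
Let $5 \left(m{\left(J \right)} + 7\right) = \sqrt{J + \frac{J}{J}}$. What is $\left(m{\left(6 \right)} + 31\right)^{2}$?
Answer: $\frac{\left(120 + \sqrt{7}\right)^{2}}{25} \approx 601.68$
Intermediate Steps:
$m{\left(J \right)} = -7 + \frac{\sqrt{1 + J}}{5}$ ($m{\left(J \right)} = -7 + \frac{\sqrt{J + \frac{J}{J}}}{5} = -7 + \frac{\sqrt{J + 1}}{5} = -7 + \frac{\sqrt{1 + J}}{5}$)
$\left(m{\left(6 \right)} + 31\right)^{2} = \left(\left(-7 + \frac{\sqrt{1 + 6}}{5}\right) + 31\right)^{2} = \left(\left(-7 + \frac{\sqrt{7}}{5}\right) + 31\right)^{2} = \left(24 + \frac{\sqrt{7}}{5}\right)^{2}$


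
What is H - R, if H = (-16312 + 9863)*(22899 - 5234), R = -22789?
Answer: -113898796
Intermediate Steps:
H = -113921585 (H = -6449*17665 = -113921585)
H - R = -113921585 - 1*(-22789) = -113921585 + 22789 = -113898796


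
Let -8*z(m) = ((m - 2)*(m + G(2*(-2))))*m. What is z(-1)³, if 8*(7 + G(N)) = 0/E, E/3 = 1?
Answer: 27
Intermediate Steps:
E = 3 (E = 3*1 = 3)
G(N) = -7 (G(N) = -7 + (0/3)/8 = -7 + (0*(⅓))/8 = -7 + (⅛)*0 = -7 + 0 = -7)
z(m) = -m*(-7 + m)*(-2 + m)/8 (z(m) = -(m - 2)*(m - 7)*m/8 = -(-2 + m)*(-7 + m)*m/8 = -(-7 + m)*(-2 + m)*m/8 = -m*(-7 + m)*(-2 + m)/8)
z(-1)³ = ((⅛)*(-1)*(-14 - 1*(-1)² + 9*(-1)))³ = ((⅛)*(-1)*(-14 - 1*1 - 9))³ = ((⅛)*(-1)*(-14 - 1 - 9))³ = ((⅛)*(-1)*(-24))³ = 3³ = 27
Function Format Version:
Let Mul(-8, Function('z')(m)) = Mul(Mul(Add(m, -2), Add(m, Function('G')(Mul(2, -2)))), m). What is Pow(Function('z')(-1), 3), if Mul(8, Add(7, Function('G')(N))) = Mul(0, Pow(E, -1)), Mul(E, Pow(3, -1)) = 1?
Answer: 27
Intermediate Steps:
E = 3 (E = Mul(3, 1) = 3)
Function('G')(N) = -7 (Function('G')(N) = Add(-7, Mul(Rational(1, 8), Mul(0, Pow(3, -1)))) = Add(-7, Mul(Rational(1, 8), Mul(0, Rational(1, 3)))) = Add(-7, Mul(Rational(1, 8), 0)) = Add(-7, 0) = -7)
Function('z')(m) = Mul(Rational(-1, 8), m, Add(-7, m), Add(-2, m)) (Function('z')(m) = Mul(Rational(-1, 8), Mul(Mul(Add(m, -2), Add(m, -7)), m)) = Mul(Rational(-1, 8), Mul(Mul(Add(-2, m), Add(-7, m)), m)) = Mul(Rational(-1, 8), Mul(Mul(Add(-7, m), Add(-2, m)), m)) = Mul(Rational(-1, 8), Mul(m, Add(-7, m), Add(-2, m))) = Mul(Rational(-1, 8), m, Add(-7, m), Add(-2, m)))
Pow(Function('z')(-1), 3) = Pow(Mul(Rational(1, 8), -1, Add(-14, Mul(-1, Pow(-1, 2)), Mul(9, -1))), 3) = Pow(Mul(Rational(1, 8), -1, Add(-14, Mul(-1, 1), -9)), 3) = Pow(Mul(Rational(1, 8), -1, Add(-14, -1, -9)), 3) = Pow(Mul(Rational(1, 8), -1, -24), 3) = Pow(3, 3) = 27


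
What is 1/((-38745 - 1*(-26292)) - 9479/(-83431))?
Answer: -83431/1038956764 ≈ -8.0303e-5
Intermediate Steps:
1/((-38745 - 1*(-26292)) - 9479/(-83431)) = 1/((-38745 + 26292) - 9479*(-1/83431)) = 1/(-12453 + 9479/83431) = 1/(-1038956764/83431) = -83431/1038956764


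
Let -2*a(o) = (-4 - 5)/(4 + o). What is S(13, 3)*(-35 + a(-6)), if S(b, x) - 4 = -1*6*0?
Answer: -149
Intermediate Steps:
S(b, x) = 4 (S(b, x) = 4 - 1*6*0 = 4 - 6*0 = 4 + 0 = 4)
a(o) = 9/(2*(4 + o)) (a(o) = -(-4 - 5)/(2*(4 + o)) = -(-9)/(2*(4 + o)) = 9/(2*(4 + o)))
S(13, 3)*(-35 + a(-6)) = 4*(-35 + 9/(2*(4 - 6))) = 4*(-35 + (9/2)/(-2)) = 4*(-35 + (9/2)*(-½)) = 4*(-35 - 9/4) = 4*(-149/4) = -149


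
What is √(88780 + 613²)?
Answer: √464549 ≈ 681.58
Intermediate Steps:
√(88780 + 613²) = √(88780 + 375769) = √464549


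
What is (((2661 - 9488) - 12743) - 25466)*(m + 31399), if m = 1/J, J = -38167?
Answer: -53971396042752/38167 ≈ -1.4141e+9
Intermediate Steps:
m = -1/38167 (m = 1/(-38167) = -1/38167 ≈ -2.6201e-5)
(((2661 - 9488) - 12743) - 25466)*(m + 31399) = (((2661 - 9488) - 12743) - 25466)*(-1/38167 + 31399) = ((-6827 - 12743) - 25466)*(1198405632/38167) = (-19570 - 25466)*(1198405632/38167) = -45036*1198405632/38167 = -53971396042752/38167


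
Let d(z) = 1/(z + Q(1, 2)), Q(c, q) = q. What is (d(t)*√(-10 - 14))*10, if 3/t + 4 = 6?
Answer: 40*I*√6/7 ≈ 13.997*I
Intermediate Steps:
t = 3/2 (t = 3/(-4 + 6) = 3/2 ≈ 1.5000)
d(z) = 1/(2 + z) (d(z) = 1/(z + 2) = 1/(2 + z))
(d(t)*√(-10 - 14))*10 = (√(-10 - 14)/(2 + 3/2))*10 = (√(-24)/(7/2))*10 = (2*(2*I*√6)/7)*10 = (4*I*√6/7)*10 = 40*I*√6/7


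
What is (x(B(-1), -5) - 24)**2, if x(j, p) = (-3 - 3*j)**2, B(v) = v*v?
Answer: 144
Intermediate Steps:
B(v) = v**2
(x(B(-1), -5) - 24)**2 = (9*(1 + (-1)**2)**2 - 24)**2 = (9*(1 + 1)**2 - 24)**2 = (9*2**2 - 24)**2 = (9*4 - 24)**2 = (36 - 24)**2 = 12**2 = 144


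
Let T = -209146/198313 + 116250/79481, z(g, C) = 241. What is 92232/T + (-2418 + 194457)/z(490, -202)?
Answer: 43949234103236409/193726434848 ≈ 2.2686e+5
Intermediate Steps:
T = 6430753024/15762115553 (T = -209146*1/198313 + 116250*(1/79481) = -209146/198313 + 116250/79481 = 6430753024/15762115553 ≈ 0.40799)
92232/T + (-2418 + 194457)/z(490, -202) = 92232/(6430753024/15762115553) + (-2418 + 194457)/241 = 92232*(15762115553/6430753024) + 192039*(1/241) = 181721430210537/803844128 + 192039/241 = 43949234103236409/193726434848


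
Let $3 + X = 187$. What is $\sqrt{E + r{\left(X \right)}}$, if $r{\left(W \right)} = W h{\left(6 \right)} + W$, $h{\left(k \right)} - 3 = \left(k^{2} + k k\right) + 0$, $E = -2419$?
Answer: $3 \sqrt{1285} \approx 107.54$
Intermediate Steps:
$X = 184$ ($X = -3 + 187 = 184$)
$h{\left(k \right)} = 3 + 2 k^{2}$ ($h{\left(k \right)} = 3 + \left(\left(k^{2} + k k\right) + 0\right) = 3 + \left(\left(k^{2} + k^{2}\right) + 0\right) = 3 + \left(2 k^{2} + 0\right) = 3 + 2 k^{2}$)
$r{\left(W \right)} = 76 W$ ($r{\left(W \right)} = W \left(3 + 2 \cdot 6^{2}\right) + W = W \left(3 + 2 \cdot 36\right) + W = W \left(3 + 72\right) + W = W 75 + W = 75 W + W = 76 W$)
$\sqrt{E + r{\left(X \right)}} = \sqrt{-2419 + 76 \cdot 184} = \sqrt{-2419 + 13984} = \sqrt{11565} = 3 \sqrt{1285}$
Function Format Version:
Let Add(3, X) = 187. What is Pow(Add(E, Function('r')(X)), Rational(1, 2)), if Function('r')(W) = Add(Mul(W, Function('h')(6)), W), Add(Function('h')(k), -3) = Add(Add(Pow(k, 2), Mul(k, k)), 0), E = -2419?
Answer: Mul(3, Pow(1285, Rational(1, 2))) ≈ 107.54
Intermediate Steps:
X = 184 (X = Add(-3, 187) = 184)
Function('h')(k) = Add(3, Mul(2, Pow(k, 2))) (Function('h')(k) = Add(3, Add(Add(Pow(k, 2), Mul(k, k)), 0)) = Add(3, Add(Add(Pow(k, 2), Pow(k, 2)), 0)) = Add(3, Add(Mul(2, Pow(k, 2)), 0)) = Add(3, Mul(2, Pow(k, 2))))
Function('r')(W) = Mul(76, W) (Function('r')(W) = Add(Mul(W, Add(3, Mul(2, Pow(6, 2)))), W) = Add(Mul(W, Add(3, Mul(2, 36))), W) = Add(Mul(W, Add(3, 72)), W) = Add(Mul(W, 75), W) = Add(Mul(75, W), W) = Mul(76, W))
Pow(Add(E, Function('r')(X)), Rational(1, 2)) = Pow(Add(-2419, Mul(76, 184)), Rational(1, 2)) = Pow(Add(-2419, 13984), Rational(1, 2)) = Pow(11565, Rational(1, 2)) = Mul(3, Pow(1285, Rational(1, 2)))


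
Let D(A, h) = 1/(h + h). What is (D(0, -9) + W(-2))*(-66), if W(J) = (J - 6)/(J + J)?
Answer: -385/3 ≈ -128.33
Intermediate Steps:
W(J) = (-6 + J)/(2*J) (W(J) = (-6 + J)/((2*J)) = (-6 + J)*(1/(2*J)) = (-6 + J)/(2*J))
D(A, h) = 1/(2*h)
(D(0, -9) + W(-2))*(-66) = ((½)/(-9) + (½)*(-6 - 2)/(-2))*(-66) = ((½)*(-⅑) + (½)*(-½)*(-8))*(-66) = (-1/18 + 2)*(-66) = (35/18)*(-66) = -385/3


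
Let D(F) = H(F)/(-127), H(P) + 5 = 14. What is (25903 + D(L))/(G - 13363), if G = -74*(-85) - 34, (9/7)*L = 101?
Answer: -3289672/902589 ≈ -3.6447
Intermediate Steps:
L = 707/9 (L = (7/9)*101 = 707/9 ≈ 78.556)
H(P) = 9 (H(P) = -5 + 14 = 9)
D(F) = -9/127 (D(F) = 9/(-127) = 9*(-1/127) = -9/127)
G = 6256 (G = 6290 - 34 = 6256)
(25903 + D(L))/(G - 13363) = (25903 - 9/127)/(6256 - 13363) = (3289672/127)/(-7107) = (3289672/127)*(-1/7107) = -3289672/902589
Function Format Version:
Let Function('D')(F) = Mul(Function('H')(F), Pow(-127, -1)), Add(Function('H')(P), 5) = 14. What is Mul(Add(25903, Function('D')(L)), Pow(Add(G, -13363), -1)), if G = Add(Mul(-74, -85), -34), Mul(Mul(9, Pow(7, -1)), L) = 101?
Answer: Rational(-3289672, 902589) ≈ -3.6447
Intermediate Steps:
L = Rational(707, 9) (L = Mul(Rational(7, 9), 101) = Rational(707, 9) ≈ 78.556)
Function('H')(P) = 9 (Function('H')(P) = Add(-5, 14) = 9)
Function('D')(F) = Rational(-9, 127) (Function('D')(F) = Mul(9, Pow(-127, -1)) = Mul(9, Rational(-1, 127)) = Rational(-9, 127))
G = 6256 (G = Add(6290, -34) = 6256)
Mul(Add(25903, Function('D')(L)), Pow(Add(G, -13363), -1)) = Mul(Add(25903, Rational(-9, 127)), Pow(Add(6256, -13363), -1)) = Mul(Rational(3289672, 127), Pow(-7107, -1)) = Mul(Rational(3289672, 127), Rational(-1, 7107)) = Rational(-3289672, 902589)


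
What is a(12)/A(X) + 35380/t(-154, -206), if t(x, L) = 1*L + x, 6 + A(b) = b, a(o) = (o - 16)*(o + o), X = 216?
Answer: -62203/630 ≈ -98.735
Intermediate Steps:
a(o) = 2*o*(-16 + o) (a(o) = (-16 + o)*(2*o) = 2*o*(-16 + o))
A(b) = -6 + b
t(x, L) = L + x
a(12)/A(X) + 35380/t(-154, -206) = (2*12*(-16 + 12))/(-6 + 216) + 35380/(-206 - 154) = (2*12*(-4))/210 + 35380/(-360) = -96*1/210 + 35380*(-1/360) = -16/35 - 1769/18 = -62203/630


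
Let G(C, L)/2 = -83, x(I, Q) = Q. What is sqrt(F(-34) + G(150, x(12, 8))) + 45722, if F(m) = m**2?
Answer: 45722 + 3*sqrt(110) ≈ 45753.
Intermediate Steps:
G(C, L) = -166 (G(C, L) = 2*(-83) = -166)
sqrt(F(-34) + G(150, x(12, 8))) + 45722 = sqrt((-34)**2 - 166) + 45722 = sqrt(1156 - 166) + 45722 = sqrt(990) + 45722 = 3*sqrt(110) + 45722 = 45722 + 3*sqrt(110)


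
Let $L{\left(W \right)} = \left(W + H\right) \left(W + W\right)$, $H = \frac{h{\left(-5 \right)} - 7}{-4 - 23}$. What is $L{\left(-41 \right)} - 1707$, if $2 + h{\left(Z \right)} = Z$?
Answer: $\frac{43537}{27} \approx 1612.5$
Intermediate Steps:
$h{\left(Z \right)} = -2 + Z$
$H = \frac{14}{27}$ ($H = \frac{\left(-2 - 5\right) - 7}{-4 - 23} = \frac{-7 - 7}{-27} = \left(-14\right) \left(- \frac{1}{27}\right) = \frac{14}{27} \approx 0.51852$)
$L{\left(W \right)} = 2 W \left(\frac{14}{27} + W\right)$ ($L{\left(W \right)} = \left(W + \frac{14}{27}\right) \left(W + W\right) = \left(\frac{14}{27} + W\right) 2 W = 2 W \left(\frac{14}{27} + W\right)$)
$L{\left(-41 \right)} - 1707 = \frac{2}{27} \left(-41\right) \left(14 + 27 \left(-41\right)\right) - 1707 = \frac{2}{27} \left(-41\right) \left(14 - 1107\right) - 1707 = \frac{2}{27} \left(-41\right) \left(-1093\right) - 1707 = \frac{89626}{27} - 1707 = \frac{43537}{27}$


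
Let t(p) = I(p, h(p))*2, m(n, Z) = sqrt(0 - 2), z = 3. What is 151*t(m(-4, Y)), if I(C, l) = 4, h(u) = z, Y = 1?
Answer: 1208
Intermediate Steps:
h(u) = 3
m(n, Z) = I*sqrt(2) (m(n, Z) = sqrt(-2) = I*sqrt(2))
t(p) = 8 (t(p) = 4*2 = 8)
151*t(m(-4, Y)) = 151*8 = 1208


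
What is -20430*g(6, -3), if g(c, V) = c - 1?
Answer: -102150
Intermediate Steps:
g(c, V) = -1 + c
-20430*g(6, -3) = -20430*(-1 + 6) = -20430*5 = -102150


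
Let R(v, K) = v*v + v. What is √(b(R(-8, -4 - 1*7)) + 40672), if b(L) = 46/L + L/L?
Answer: √7972069/14 ≈ 201.68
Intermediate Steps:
R(v, K) = v + v² (R(v, K) = v² + v = v + v²)
b(L) = 1 + 46/L (b(L) = 46/L + 1 = 1 + 46/L)
√(b(R(-8, -4 - 1*7)) + 40672) = √((46 - 8*(1 - 8))/((-8*(1 - 8))) + 40672) = √((46 - 8*(-7))/((-8*(-7))) + 40672) = √((46 + 56)/56 + 40672) = √((1/56)*102 + 40672) = √(51/28 + 40672) = √(1138867/28) = √7972069/14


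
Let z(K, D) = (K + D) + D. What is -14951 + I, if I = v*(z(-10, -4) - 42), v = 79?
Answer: -19691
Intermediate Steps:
z(K, D) = K + 2*D (z(K, D) = (D + K) + D = K + 2*D)
I = -4740 (I = 79*((-10 + 2*(-4)) - 42) = 79*((-10 - 8) - 42) = 79*(-18 - 42) = 79*(-60) = -4740)
-14951 + I = -14951 - 4740 = -19691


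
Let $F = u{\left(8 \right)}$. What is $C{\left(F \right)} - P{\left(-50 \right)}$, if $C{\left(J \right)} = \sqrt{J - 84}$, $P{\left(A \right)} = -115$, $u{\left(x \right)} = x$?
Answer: $115 + 2 i \sqrt{19} \approx 115.0 + 8.7178 i$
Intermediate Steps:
$F = 8$
$C{\left(J \right)} = \sqrt{-84 + J}$
$C{\left(F \right)} - P{\left(-50 \right)} = \sqrt{-84 + 8} - -115 = \sqrt{-76} + 115 = 2 i \sqrt{19} + 115 = 115 + 2 i \sqrt{19}$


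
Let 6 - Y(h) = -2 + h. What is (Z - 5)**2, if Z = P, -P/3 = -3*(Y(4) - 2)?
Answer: 169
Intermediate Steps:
Y(h) = 8 - h (Y(h) = 6 - (-2 + h) = 6 + (2 - h) = 8 - h)
P = 18 (P = -(-9)*((8 - 1*4) - 2) = -(-9)*((8 - 4) - 2) = -(-9)*(4 - 2) = -(-9)*2 = -3*(-6) = 18)
Z = 18
(Z - 5)**2 = (18 - 5)**2 = 13**2 = 169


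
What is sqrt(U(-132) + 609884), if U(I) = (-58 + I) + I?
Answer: sqrt(609562) ≈ 780.74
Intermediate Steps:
U(I) = -58 + 2*I
sqrt(U(-132) + 609884) = sqrt((-58 + 2*(-132)) + 609884) = sqrt((-58 - 264) + 609884) = sqrt(-322 + 609884) = sqrt(609562)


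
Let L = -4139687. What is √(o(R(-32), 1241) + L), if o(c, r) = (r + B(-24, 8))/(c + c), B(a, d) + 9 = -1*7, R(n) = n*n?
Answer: 3*I*√1884017278/64 ≈ 2034.6*I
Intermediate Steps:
R(n) = n²
B(a, d) = -16 (B(a, d) = -9 - 1*7 = -9 - 7 = -16)
o(c, r) = (-16 + r)/(2*c) (o(c, r) = (r - 16)/(c + c) = (-16 + r)/((2*c)) = (-16 + r)*(1/(2*c)) = (-16 + r)/(2*c))
√(o(R(-32), 1241) + L) = √((-16 + 1241)/(2*((-32)²)) - 4139687) = √((½)*1225/1024 - 4139687) = √((½)*(1/1024)*1225 - 4139687) = √(1225/2048 - 4139687) = √(-8478077751/2048) = 3*I*√1884017278/64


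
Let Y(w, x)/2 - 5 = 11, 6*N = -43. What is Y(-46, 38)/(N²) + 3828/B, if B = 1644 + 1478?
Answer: 5337258/2886289 ≈ 1.8492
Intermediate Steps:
N = -43/6 (N = (⅙)*(-43) = -43/6 ≈ -7.1667)
Y(w, x) = 32 (Y(w, x) = 10 + 2*11 = 10 + 22 = 32)
B = 3122
Y(-46, 38)/(N²) + 3828/B = 32/((-43/6)²) + 3828/3122 = 32/(1849/36) + 3828*(1/3122) = 32*(36/1849) + 1914/1561 = 1152/1849 + 1914/1561 = 5337258/2886289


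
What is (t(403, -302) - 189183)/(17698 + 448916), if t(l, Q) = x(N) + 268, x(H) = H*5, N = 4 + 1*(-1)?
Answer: -94450/233307 ≈ -0.40483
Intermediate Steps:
N = 3 (N = 4 - 1 = 3)
x(H) = 5*H
t(l, Q) = 283 (t(l, Q) = 5*3 + 268 = 15 + 268 = 283)
(t(403, -302) - 189183)/(17698 + 448916) = (283 - 189183)/(17698 + 448916) = -188900/466614 = -188900*1/466614 = -94450/233307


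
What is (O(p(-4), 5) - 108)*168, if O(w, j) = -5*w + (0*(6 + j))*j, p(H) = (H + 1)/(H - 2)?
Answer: -18564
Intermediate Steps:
p(H) = (1 + H)/(-2 + H)
O(w, j) = -5*w (O(w, j) = -5*w + 0*j = -5*w + 0 = -5*w)
(O(p(-4), 5) - 108)*168 = (-5*(1 - 4)/(-2 - 4) - 108)*168 = (-5*(-3)/(-6) - 108)*168 = (-(-5)*(-3)/6 - 108)*168 = (-5*½ - 108)*168 = (-5/2 - 108)*168 = -221/2*168 = -18564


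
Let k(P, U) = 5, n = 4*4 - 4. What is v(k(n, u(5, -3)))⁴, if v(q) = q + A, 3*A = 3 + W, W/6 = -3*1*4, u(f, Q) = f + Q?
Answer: 104976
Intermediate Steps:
u(f, Q) = Q + f
W = -72 (W = 6*(-3*1*4) = 6*(-3*4) = 6*(-12) = -72)
A = -23 (A = (3 - 72)/3 = (⅓)*(-69) = -23)
n = 12 (n = 16 - 4 = 12)
v(q) = -23 + q (v(q) = q - 23 = -23 + q)
v(k(n, u(5, -3)))⁴ = (-23 + 5)⁴ = (-18)⁴ = 104976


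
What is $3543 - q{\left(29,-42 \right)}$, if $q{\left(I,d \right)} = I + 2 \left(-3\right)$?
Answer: $3520$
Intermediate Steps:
$q{\left(I,d \right)} = -6 + I$ ($q{\left(I,d \right)} = I - 6 = -6 + I$)
$3543 - q{\left(29,-42 \right)} = 3543 - \left(-6 + 29\right) = 3543 - 23 = 3520$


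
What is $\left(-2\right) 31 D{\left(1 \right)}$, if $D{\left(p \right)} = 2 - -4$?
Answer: $-372$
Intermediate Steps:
$D{\left(p \right)} = 6$ ($D{\left(p \right)} = 2 + 4 = 6$)
$\left(-2\right) 31 D{\left(1 \right)} = \left(-2\right) 31 \cdot 6 = \left(-62\right) 6 = -372$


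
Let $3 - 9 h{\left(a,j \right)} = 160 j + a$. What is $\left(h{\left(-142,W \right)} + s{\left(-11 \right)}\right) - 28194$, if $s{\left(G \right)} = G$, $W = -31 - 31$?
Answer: $- \frac{81260}{3} \approx -27087.0$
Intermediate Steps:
$W = -62$
$h{\left(a,j \right)} = \frac{1}{3} - \frac{160 j}{9} - \frac{a}{9}$ ($h{\left(a,j \right)} = \frac{1}{3} - \frac{160 j + a}{9} = \frac{1}{3} - \frac{a + 160 j}{9} = \frac{1}{3} - \left(\frac{a}{9} + \frac{160 j}{9}\right) = \frac{1}{3} - \frac{160 j}{9} - \frac{a}{9}$)
$\left(h{\left(-142,W \right)} + s{\left(-11 \right)}\right) - 28194 = \left(\left(\frac{1}{3} - - \frac{9920}{9} - - \frac{142}{9}\right) - 11\right) - 28194 = \left(\left(\frac{1}{3} + \frac{9920}{9} + \frac{142}{9}\right) - 11\right) - 28194 = \left(\frac{3355}{3} - 11\right) - 28194 = \frac{3322}{3} - 28194 = - \frac{81260}{3}$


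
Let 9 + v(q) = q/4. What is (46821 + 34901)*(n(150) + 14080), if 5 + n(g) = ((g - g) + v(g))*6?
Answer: 1164211612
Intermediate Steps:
v(q) = -9 + q/4
n(g) = -59 + 3*g/2 (n(g) = -5 + ((g - g) + (-9 + g/4))*6 = -5 + (0 + (-9 + g/4))*6 = -5 + (-9 + g/4)*6 = -5 + (-54 + 3*g/2) = -59 + 3*g/2)
(46821 + 34901)*(n(150) + 14080) = (46821 + 34901)*((-59 + (3/2)*150) + 14080) = 81722*((-59 + 225) + 14080) = 81722*(166 + 14080) = 81722*14246 = 1164211612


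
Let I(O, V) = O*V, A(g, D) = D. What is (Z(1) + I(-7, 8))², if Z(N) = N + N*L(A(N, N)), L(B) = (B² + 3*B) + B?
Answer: 2500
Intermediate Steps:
L(B) = B² + 4*B
Z(N) = N + N²*(4 + N) (Z(N) = N + N*(N*(4 + N)) = N + N²*(4 + N))
(Z(1) + I(-7, 8))² = (1*(1 + 1*(4 + 1)) - 7*8)² = (1*(1 + 1*5) - 56)² = (1*(1 + 5) - 56)² = (1*6 - 56)² = (6 - 56)² = (-50)² = 2500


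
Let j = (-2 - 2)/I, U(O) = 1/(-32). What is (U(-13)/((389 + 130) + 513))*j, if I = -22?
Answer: -1/181632 ≈ -5.5056e-6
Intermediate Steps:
U(O) = -1/32
j = 2/11 (j = (-2 - 2)/(-22) = -4*(-1/22) = 2/11 ≈ 0.18182)
(U(-13)/((389 + 130) + 513))*j = -1/(32*((389 + 130) + 513))*(2/11) = -1/(32*(519 + 513))*(2/11) = -1/32/1032*(2/11) = -1/32*1/1032*(2/11) = -1/33024*2/11 = -1/181632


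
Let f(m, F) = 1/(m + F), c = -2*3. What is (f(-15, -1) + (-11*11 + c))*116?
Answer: -58957/4 ≈ -14739.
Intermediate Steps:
c = -6
f(m, F) = 1/(F + m)
(f(-15, -1) + (-11*11 + c))*116 = (1/(-1 - 15) + (-11*11 - 6))*116 = (1/(-16) + (-121 - 6))*116 = (-1/16 - 127)*116 = -2033/16*116 = -58957/4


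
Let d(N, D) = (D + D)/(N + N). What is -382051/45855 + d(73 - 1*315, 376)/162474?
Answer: -1251814079299/150246612945 ≈ -8.3317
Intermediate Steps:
d(N, D) = D/N (d(N, D) = (2*D)/((2*N)) = (2*D)*(1/(2*N)) = D/N)
-382051/45855 + d(73 - 1*315, 376)/162474 = -382051/45855 + (376/(73 - 1*315))/162474 = -382051*1/45855 + (376/(73 - 315))*(1/162474) = -382051/45855 + (376/(-242))*(1/162474) = -382051/45855 + (376*(-1/242))*(1/162474) = -382051/45855 - 188/121*1/162474 = -382051/45855 - 94/9829677 = -1251814079299/150246612945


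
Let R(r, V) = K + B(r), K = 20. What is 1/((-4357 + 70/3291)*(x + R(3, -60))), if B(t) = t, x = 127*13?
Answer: -1097/8001059886 ≈ -1.3711e-7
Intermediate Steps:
x = 1651
R(r, V) = 20 + r
1/((-4357 + 70/3291)*(x + R(3, -60))) = 1/((-4357 + 70/3291)*(1651 + (20 + 3))) = 1/((-4357 + 70*(1/3291))*(1651 + 23)) = 1/((-4357 + 70/3291)*1674) = 1/(-14338817/3291*1674) = 1/(-8001059886/1097) = -1097/8001059886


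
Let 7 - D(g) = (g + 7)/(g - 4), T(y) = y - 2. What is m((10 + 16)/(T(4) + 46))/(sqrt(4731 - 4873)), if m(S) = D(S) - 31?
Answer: 1811*I*sqrt(142)/11786 ≈ 1.831*I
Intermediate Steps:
T(y) = -2 + y
D(g) = 7 - (7 + g)/(-4 + g) (D(g) = 7 - (g + 7)/(g - 4) = 7 - (7 + g)/(-4 + g))
m(S) = -31 + (-35 + 6*S)/(-4 + S) (m(S) = (-35 + 6*S)/(-4 + S) - 31 = -31 + (-35 + 6*S)/(-4 + S))
m((10 + 16)/(T(4) + 46))/(sqrt(4731 - 4873)) = ((89 - 25*(10 + 16)/((-2 + 4) + 46))/(-4 + (10 + 16)/((-2 + 4) + 46)))/(sqrt(4731 - 4873)) = ((89 - 650/(2 + 46))/(-4 + 26/(2 + 46)))/(sqrt(-142)) = ((89 - 650/48)/(-4 + 26/48))/((I*sqrt(142))) = ((89 - 650/48)/(-4 + 26*(1/48)))*(-I*sqrt(142)/142) = ((89 - 25*13/24)/(-4 + 13/24))*(-I*sqrt(142)/142) = ((89 - 325/24)/(-83/24))*(-I*sqrt(142)/142) = (-24/83*1811/24)*(-I*sqrt(142)/142) = -(-1811)*I*sqrt(142)/11786 = 1811*I*sqrt(142)/11786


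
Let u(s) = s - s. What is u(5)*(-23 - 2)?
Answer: 0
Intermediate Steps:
u(s) = 0
u(5)*(-23 - 2) = 0*(-23 - 2) = 0*(-25) = 0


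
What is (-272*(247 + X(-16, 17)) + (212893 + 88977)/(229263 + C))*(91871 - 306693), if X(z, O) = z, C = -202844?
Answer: 356530779770636/26419 ≈ 1.3495e+10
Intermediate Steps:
(-272*(247 + X(-16, 17)) + (212893 + 88977)/(229263 + C))*(91871 - 306693) = (-272*(247 - 16) + (212893 + 88977)/(229263 - 202844))*(91871 - 306693) = (-272*231 + 301870/26419)*(-214822) = (-62832 + 301870*(1/26419))*(-214822) = (-62832 + 301870/26419)*(-214822) = -1659656738/26419*(-214822) = 356530779770636/26419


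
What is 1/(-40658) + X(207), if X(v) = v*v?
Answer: 1742154641/40658 ≈ 42849.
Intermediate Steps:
X(v) = v**2
1/(-40658) + X(207) = 1/(-40658) + 207**2 = -1/40658 + 42849 = 1742154641/40658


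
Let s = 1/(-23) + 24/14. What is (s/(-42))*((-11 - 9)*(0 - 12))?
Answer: -10760/1127 ≈ -9.5475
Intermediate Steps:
s = 269/161 (s = 1*(-1/23) + 24*(1/14) = -1/23 + 12/7 = 269/161 ≈ 1.6708)
(s/(-42))*((-11 - 9)*(0 - 12)) = ((269/161)/(-42))*((-11 - 9)*(0 - 12)) = (-1/42*269/161)*(-20*(-12)) = -269/6762*240 = -10760/1127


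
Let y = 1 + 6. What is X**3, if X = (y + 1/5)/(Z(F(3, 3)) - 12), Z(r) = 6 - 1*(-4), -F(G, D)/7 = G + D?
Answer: -5832/125 ≈ -46.656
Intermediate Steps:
F(G, D) = -7*D - 7*G (F(G, D) = -7*(G + D) = -7*(D + G) = -7*D - 7*G)
Z(r) = 10 (Z(r) = 6 + 4 = 10)
y = 7
X = -18/5 (X = (7 + 1/5)/(10 - 12) = (7 + 1/5)/(-2) = (36/5)*(-1/2) = -18/5 ≈ -3.6000)
X**3 = (-18/5)**3 = -5832/125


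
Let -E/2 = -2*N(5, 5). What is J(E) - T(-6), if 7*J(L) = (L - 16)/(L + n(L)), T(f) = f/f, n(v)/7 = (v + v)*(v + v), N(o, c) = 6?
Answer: -14132/14133 ≈ -0.99993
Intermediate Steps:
E = 24 (E = -(-4)*6 = -2*(-12) = 24)
n(v) = 28*v**2 (n(v) = 7*((v + v)*(v + v)) = 7*((2*v)*(2*v)) = 7*(4*v**2) = 28*v**2)
T(f) = 1
J(L) = (-16 + L)/(7*(L + 28*L**2)) (J(L) = ((L - 16)/(L + 28*L**2))/7 = ((-16 + L)/(L + 28*L**2))/7 = (-16 + L)/(7*(L + 28*L**2)))
J(E) - T(-6) = (1/7)*(-16 + 24)/(24*(1 + 28*24)) - 1*1 = (1/7)*(1/24)*8/(1 + 672) - 1 = (1/7)*(1/24)*8/673 - 1 = (1/7)*(1/24)*(1/673)*8 - 1 = 1/14133 - 1 = -14132/14133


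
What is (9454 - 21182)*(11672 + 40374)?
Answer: -610395488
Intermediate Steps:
(9454 - 21182)*(11672 + 40374) = -11728*52046 = -610395488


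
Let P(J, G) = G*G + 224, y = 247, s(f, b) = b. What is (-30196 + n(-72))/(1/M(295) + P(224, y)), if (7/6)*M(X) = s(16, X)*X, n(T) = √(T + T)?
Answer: -15766841400/31972810957 + 6265800*I/31972810957 ≈ -0.49313 + 0.00019597*I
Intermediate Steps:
n(T) = √2*√T (n(T) = √(2*T) = √2*√T)
P(J, G) = 224 + G² (P(J, G) = G² + 224 = 224 + G²)
M(X) = 6*X²/7 (M(X) = 6*(X*X)/7 = 6*X²/7)
(-30196 + n(-72))/(1/M(295) + P(224, y)) = (-30196 + √2*√(-72))/(1/((6/7)*295²) + (224 + 247²)) = (-30196 + √2*(6*I*√2))/(1/((6/7)*87025) + (224 + 61009)) = (-30196 + 12*I)/(1/(522150/7) + 61233) = (-30196 + 12*I)/(7/522150 + 61233) = (-30196 + 12*I)/(31972810957/522150) = (-30196 + 12*I)*(522150/31972810957) = -15766841400/31972810957 + 6265800*I/31972810957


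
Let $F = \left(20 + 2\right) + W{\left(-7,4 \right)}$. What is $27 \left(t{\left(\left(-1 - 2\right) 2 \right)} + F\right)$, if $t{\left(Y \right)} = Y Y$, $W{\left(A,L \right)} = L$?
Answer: $1674$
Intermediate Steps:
$t{\left(Y \right)} = Y^{2}$
$F = 26$ ($F = \left(20 + 2\right) + 4 = 22 + 4 = 26$)
$27 \left(t{\left(\left(-1 - 2\right) 2 \right)} + F\right) = 27 \left(\left(\left(-1 - 2\right) 2\right)^{2} + 26\right) = 27 \left(\left(\left(-3\right) 2\right)^{2} + 26\right) = 27 \left(\left(-6\right)^{2} + 26\right) = 27 \left(36 + 26\right) = 27 \cdot 62 = 1674$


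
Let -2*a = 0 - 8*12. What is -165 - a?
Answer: -213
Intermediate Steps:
a = 48 (a = -(0 - 8*12)/2 = -(0 - 96)/2 = -½*(-96) = 48)
-165 - a = -165 - 1*48 = -165 - 48 = -213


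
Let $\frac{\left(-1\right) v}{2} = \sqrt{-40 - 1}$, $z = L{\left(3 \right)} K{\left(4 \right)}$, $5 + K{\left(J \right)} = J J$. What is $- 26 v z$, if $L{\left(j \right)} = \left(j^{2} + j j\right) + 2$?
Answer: $11440 i \sqrt{41} \approx 73252.0 i$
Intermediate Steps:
$K{\left(J \right)} = -5 + J^{2}$ ($K{\left(J \right)} = -5 + J J = -5 + J^{2}$)
$L{\left(j \right)} = 2 + 2 j^{2}$ ($L{\left(j \right)} = \left(j^{2} + j^{2}\right) + 2 = 2 j^{2} + 2 = 2 + 2 j^{2}$)
$z = 220$ ($z = \left(2 + 2 \cdot 3^{2}\right) \left(-5 + 4^{2}\right) = \left(2 + 2 \cdot 9\right) \left(-5 + 16\right) = \left(2 + 18\right) 11 = 20 \cdot 11 = 220$)
$v = - 2 i \sqrt{41}$ ($v = - 2 \sqrt{-40 - 1} = - 2 \sqrt{-41} = - 2 i \sqrt{41} \approx - 12.806 i$)
$- 26 v z = - 26 \left(- 2 i \sqrt{41}\right) 220 = - - 52 i \sqrt{41} \cdot 220 = - \left(-11440\right) i \sqrt{41} = 11440 i \sqrt{41}$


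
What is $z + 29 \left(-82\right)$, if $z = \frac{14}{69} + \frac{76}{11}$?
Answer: $- \frac{1799504}{759} \approx -2370.9$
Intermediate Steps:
$z = \frac{5398}{759}$ ($z = 14 \cdot \frac{1}{69} + 76 \cdot \frac{1}{11} = \frac{14}{69} + \frac{76}{11} = \frac{5398}{759} \approx 7.112$)
$z + 29 \left(-82\right) = \frac{5398}{759} + 29 \left(-82\right) = \frac{5398}{759} - 2378 = - \frac{1799504}{759}$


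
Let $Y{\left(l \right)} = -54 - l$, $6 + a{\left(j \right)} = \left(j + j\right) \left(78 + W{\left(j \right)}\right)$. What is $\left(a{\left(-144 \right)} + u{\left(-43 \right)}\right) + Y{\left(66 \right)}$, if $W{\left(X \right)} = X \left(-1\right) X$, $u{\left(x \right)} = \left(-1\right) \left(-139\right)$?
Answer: $5949517$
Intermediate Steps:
$u{\left(x \right)} = 139$
$W{\left(X \right)} = - X^{2}$ ($W{\left(X \right)} = - X X = - X^{2}$)
$a{\left(j \right)} = -6 + 2 j \left(78 - j^{2}\right)$ ($a{\left(j \right)} = -6 + \left(j + j\right) \left(78 - j^{2}\right) = -6 + 2 j \left(78 - j^{2}\right)$)
$\left(a{\left(-144 \right)} + u{\left(-43 \right)}\right) + Y{\left(66 \right)} = \left(\left(-6 - 2 \left(-144\right)^{3} + 156 \left(-144\right)\right) + 139\right) - 120 = \left(\left(-6 - -5971968 - 22464\right) + 139\right) - 120 = \left(\left(-6 + 5971968 - 22464\right) + 139\right) - 120 = \left(5949498 + 139\right) - 120 = 5949637 - 120 = 5949517$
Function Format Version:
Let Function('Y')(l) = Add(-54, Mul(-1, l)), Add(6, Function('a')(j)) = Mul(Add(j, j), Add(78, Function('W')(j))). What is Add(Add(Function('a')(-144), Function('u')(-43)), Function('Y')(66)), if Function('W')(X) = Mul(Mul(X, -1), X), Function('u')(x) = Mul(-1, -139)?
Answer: 5949517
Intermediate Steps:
Function('u')(x) = 139
Function('W')(X) = Mul(-1, Pow(X, 2)) (Function('W')(X) = Mul(Mul(-1, X), X) = Mul(-1, Pow(X, 2)))
Function('a')(j) = Add(-6, Mul(2, j, Add(78, Mul(-1, Pow(j, 2))))) (Function('a')(j) = Add(-6, Mul(Add(j, j), Add(78, Mul(-1, Pow(j, 2))))) = Add(-6, Mul(Mul(2, j), Add(78, Mul(-1, Pow(j, 2))))) = Add(-6, Mul(2, j, Add(78, Mul(-1, Pow(j, 2))))))
Add(Add(Function('a')(-144), Function('u')(-43)), Function('Y')(66)) = Add(Add(Add(-6, Mul(-2, Pow(-144, 3)), Mul(156, -144)), 139), Add(-54, Mul(-1, 66))) = Add(Add(Add(-6, Mul(-2, -2985984), -22464), 139), Add(-54, -66)) = Add(Add(Add(-6, 5971968, -22464), 139), -120) = Add(Add(5949498, 139), -120) = Add(5949637, -120) = 5949517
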